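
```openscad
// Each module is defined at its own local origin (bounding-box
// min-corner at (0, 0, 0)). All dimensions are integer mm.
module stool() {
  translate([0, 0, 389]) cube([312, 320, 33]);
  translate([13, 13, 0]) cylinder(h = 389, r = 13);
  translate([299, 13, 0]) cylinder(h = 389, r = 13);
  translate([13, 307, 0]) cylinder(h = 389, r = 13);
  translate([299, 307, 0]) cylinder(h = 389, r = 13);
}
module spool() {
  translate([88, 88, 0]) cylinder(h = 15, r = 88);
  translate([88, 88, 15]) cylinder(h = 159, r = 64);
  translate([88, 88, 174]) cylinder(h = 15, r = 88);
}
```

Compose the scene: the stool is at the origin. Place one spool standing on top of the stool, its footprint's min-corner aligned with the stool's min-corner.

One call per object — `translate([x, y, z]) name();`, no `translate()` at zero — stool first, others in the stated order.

stool();
translate([0, 0, 422]) spool();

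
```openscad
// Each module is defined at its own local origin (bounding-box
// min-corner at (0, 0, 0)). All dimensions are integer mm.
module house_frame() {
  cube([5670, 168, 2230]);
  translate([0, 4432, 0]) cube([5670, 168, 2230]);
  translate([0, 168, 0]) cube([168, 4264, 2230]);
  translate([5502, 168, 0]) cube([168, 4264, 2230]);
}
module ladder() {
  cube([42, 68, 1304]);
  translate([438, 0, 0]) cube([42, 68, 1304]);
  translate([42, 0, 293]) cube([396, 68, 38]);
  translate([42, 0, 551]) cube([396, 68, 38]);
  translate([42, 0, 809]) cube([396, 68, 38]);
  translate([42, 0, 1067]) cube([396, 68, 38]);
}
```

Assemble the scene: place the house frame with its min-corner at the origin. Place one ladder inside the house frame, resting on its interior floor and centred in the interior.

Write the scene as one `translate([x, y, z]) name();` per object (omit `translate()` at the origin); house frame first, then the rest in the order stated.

house_frame();
translate([2595, 2266, 0]) ladder();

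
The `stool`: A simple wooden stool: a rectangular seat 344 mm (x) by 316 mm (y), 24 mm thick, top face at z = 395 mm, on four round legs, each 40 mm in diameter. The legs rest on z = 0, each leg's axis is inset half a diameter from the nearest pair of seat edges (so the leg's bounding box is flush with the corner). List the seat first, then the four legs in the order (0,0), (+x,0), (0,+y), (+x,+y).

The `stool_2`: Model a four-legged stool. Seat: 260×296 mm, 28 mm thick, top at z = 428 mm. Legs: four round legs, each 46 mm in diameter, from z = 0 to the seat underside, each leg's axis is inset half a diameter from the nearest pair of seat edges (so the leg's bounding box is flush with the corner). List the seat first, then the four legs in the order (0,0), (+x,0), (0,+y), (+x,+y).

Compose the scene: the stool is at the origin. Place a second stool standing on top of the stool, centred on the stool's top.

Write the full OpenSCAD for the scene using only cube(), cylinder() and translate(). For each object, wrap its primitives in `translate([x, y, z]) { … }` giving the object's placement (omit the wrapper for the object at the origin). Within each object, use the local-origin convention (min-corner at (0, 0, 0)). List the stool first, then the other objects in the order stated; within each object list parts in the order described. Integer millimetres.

translate([0, 0, 371]) cube([344, 316, 24]);
translate([20, 20, 0]) cylinder(h = 371, r = 20);
translate([324, 20, 0]) cylinder(h = 371, r = 20);
translate([20, 296, 0]) cylinder(h = 371, r = 20);
translate([324, 296, 0]) cylinder(h = 371, r = 20);
translate([42, 10, 395]) {
  translate([0, 0, 400]) cube([260, 296, 28]);
  translate([23, 23, 0]) cylinder(h = 400, r = 23);
  translate([237, 23, 0]) cylinder(h = 400, r = 23);
  translate([23, 273, 0]) cylinder(h = 400, r = 23);
  translate([237, 273, 0]) cylinder(h = 400, r = 23);
}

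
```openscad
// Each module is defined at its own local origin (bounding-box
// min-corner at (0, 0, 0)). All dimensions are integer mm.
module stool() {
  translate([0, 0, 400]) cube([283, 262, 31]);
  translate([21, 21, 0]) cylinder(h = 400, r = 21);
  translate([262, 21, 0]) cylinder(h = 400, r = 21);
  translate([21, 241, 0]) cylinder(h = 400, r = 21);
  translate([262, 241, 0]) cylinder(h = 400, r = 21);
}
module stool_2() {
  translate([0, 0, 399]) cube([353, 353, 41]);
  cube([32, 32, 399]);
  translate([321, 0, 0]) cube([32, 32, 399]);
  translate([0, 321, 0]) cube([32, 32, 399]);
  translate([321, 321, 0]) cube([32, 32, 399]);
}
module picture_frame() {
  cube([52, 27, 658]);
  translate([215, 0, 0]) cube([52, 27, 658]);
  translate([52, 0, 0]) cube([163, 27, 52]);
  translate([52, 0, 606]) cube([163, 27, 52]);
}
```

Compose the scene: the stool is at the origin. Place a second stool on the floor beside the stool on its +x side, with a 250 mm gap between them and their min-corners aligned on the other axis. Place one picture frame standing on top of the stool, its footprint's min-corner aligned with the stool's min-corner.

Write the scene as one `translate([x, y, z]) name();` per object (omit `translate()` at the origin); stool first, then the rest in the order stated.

stool();
translate([533, 0, 0]) stool_2();
translate([0, 0, 431]) picture_frame();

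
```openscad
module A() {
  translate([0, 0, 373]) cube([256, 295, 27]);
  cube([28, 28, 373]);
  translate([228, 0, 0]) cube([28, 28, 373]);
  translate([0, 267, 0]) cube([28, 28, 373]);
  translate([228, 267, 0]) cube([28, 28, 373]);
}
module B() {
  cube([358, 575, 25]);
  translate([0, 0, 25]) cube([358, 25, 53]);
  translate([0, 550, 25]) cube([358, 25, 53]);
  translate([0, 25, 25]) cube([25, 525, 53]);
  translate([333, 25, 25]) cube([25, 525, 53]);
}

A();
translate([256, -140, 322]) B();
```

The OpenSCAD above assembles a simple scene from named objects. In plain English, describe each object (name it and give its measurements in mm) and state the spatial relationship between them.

A is a simple wooden stool: a rectangular seat 256 mm (x) by 295 mm (y), 27 mm thick, top face at z = 400 mm, on four square legs, each 28×28 mm in cross-section. The legs rest on z = 0, each flush with a corner of the seat.

B is an open storage box with external size 358×575×78 mm and wall thickness 25 mm (the base is also 25 mm thick). The base covers the whole footprint; the four walls stand on the base, with the y-facing walls full-width and the x-facing walls fitting between their inner faces.

The open box is beside the stool with their tops flush at z = 400.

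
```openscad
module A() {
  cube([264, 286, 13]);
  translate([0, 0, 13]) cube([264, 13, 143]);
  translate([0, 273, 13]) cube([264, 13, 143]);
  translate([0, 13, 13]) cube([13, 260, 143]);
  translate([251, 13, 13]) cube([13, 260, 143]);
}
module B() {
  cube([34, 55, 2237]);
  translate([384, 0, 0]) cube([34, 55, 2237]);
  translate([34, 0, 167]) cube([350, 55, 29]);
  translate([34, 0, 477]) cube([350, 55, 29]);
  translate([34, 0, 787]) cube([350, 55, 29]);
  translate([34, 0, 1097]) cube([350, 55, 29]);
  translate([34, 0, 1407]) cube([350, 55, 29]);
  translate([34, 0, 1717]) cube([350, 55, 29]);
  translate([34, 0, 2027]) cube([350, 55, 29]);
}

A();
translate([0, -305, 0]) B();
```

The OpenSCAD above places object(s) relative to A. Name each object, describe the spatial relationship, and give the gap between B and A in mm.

The ladder's nearest face is 250 mm from the open box's −y face.

A is an open box. B is a ladder. The ladder is on the floor beside the open box on its −y side. The gap between the ladder and the open box is 250 mm.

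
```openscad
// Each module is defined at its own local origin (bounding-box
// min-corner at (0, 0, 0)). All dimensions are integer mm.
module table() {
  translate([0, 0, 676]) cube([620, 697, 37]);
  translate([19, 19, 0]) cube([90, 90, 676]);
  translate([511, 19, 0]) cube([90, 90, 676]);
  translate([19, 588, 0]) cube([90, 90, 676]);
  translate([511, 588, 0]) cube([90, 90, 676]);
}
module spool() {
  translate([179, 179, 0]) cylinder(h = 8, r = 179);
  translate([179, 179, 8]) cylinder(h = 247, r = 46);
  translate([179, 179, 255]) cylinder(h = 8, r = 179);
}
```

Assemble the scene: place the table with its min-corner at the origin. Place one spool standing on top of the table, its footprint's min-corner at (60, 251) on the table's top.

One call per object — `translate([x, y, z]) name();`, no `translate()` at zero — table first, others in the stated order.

table();
translate([60, 251, 713]) spool();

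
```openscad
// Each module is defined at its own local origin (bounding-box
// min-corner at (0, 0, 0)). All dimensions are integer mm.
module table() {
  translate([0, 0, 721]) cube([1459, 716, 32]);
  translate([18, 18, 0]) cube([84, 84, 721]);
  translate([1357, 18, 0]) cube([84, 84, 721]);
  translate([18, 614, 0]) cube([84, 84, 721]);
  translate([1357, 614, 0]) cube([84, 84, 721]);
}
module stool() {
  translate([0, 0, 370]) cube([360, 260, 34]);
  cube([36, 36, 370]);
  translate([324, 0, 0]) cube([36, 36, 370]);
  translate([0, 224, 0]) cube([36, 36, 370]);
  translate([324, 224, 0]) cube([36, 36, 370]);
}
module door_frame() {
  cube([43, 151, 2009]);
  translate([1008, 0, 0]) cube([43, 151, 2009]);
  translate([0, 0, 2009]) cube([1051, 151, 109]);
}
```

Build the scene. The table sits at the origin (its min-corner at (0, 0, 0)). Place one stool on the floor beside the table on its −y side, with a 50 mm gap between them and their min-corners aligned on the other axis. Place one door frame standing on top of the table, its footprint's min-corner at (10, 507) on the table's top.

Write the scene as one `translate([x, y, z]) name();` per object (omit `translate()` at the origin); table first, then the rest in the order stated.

table();
translate([0, -310, 0]) stool();
translate([10, 507, 753]) door_frame();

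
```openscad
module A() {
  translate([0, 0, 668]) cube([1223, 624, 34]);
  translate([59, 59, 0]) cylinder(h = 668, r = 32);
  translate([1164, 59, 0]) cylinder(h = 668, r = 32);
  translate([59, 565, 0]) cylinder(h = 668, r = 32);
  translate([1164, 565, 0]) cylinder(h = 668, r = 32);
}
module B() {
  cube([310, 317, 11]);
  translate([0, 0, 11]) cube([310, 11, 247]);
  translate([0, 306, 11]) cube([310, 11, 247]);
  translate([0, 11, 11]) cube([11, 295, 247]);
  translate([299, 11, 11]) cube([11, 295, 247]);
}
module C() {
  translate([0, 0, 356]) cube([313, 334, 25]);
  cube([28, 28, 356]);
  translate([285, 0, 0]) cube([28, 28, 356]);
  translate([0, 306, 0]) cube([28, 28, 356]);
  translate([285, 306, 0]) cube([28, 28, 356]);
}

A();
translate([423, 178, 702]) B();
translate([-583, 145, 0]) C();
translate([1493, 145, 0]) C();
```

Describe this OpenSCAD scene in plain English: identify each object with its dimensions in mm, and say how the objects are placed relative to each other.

A is a table with a 1223×624 mm rectangular top, 34 mm thick, top surface at z = 702 mm, supported by four round legs of 64 mm diameter, each leg's bounding box inset 27 mm from the nearest pair of top edges, running from the floor.

B is an open-topped rectangular box: outside dimensions 310×317×258 mm, with a uniform wall and base thickness of 11 mm. The base is a full 310×317 slab on the floor; four walls sit on top of the base. The front and back walls (the −y and +y sides) span the full width; the two side walls fit between them.

C is a simple wooden stool: a rectangular seat 313 mm (x) by 334 mm (y), 25 mm thick, top face at z = 381 mm, on four square legs, each 28×28 mm in cross-section. The legs rest on z = 0, each flush with a corner of the seat.

The open box is on top of the table. Two stools sit around the table at the −x, +x sides.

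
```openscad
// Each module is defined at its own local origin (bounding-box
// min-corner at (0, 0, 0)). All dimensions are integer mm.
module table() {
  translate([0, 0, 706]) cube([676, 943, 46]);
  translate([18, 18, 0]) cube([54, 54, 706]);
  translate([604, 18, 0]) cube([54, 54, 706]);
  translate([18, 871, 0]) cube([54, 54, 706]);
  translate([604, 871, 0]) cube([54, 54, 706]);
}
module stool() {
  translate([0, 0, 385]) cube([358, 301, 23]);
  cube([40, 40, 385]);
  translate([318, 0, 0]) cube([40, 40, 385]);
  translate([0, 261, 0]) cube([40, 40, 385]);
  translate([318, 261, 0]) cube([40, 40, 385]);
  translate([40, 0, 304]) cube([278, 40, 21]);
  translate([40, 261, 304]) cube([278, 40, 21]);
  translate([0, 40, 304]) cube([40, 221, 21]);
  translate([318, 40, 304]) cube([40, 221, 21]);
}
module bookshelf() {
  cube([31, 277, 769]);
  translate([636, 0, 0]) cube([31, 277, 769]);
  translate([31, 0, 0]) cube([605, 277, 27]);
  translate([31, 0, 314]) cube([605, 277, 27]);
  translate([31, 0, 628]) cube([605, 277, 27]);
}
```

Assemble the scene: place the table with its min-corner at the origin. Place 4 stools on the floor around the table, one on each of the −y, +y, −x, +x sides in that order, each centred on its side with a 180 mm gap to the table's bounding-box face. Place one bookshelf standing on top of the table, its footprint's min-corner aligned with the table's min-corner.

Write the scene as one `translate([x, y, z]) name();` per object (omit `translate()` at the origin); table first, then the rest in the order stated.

table();
translate([159, -481, 0]) stool();
translate([159, 1123, 0]) stool();
translate([-538, 321, 0]) stool();
translate([856, 321, 0]) stool();
translate([0, 0, 752]) bookshelf();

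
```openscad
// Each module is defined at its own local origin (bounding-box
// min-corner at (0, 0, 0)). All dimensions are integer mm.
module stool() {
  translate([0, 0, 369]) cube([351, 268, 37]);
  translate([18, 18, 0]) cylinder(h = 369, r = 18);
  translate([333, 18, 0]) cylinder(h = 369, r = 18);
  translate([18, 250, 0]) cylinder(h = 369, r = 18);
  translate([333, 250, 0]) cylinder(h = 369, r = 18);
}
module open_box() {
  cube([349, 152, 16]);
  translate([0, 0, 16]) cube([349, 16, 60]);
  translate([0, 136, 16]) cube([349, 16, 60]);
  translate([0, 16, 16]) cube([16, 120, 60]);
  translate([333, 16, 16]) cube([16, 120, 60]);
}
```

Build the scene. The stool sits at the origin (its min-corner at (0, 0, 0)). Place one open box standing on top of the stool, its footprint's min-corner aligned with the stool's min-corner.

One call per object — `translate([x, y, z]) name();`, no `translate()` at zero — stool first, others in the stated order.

stool();
translate([0, 0, 406]) open_box();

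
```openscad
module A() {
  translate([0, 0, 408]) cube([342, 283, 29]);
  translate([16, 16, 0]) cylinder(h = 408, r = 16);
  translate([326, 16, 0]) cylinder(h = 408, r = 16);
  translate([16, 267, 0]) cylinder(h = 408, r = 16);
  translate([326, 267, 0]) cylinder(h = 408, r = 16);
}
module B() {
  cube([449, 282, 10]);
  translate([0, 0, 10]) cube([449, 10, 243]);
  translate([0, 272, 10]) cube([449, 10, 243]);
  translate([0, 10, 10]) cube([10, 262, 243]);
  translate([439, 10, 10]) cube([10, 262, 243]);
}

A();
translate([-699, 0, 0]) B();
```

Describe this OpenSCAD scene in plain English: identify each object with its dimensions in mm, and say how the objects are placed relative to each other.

A is a simple wooden stool: a rectangular seat 342 mm (x) by 283 mm (y), 29 mm thick, top face at z = 437 mm, on four round legs, each 32 mm in diameter. The legs rest on z = 0, each leg's axis is inset half a diameter from the nearest pair of seat edges (so the leg's bounding box is flush with the corner).

B is an open storage box with external size 449×282×253 mm and wall thickness 10 mm (the base is also 10 mm thick). The base covers the whole footprint; the four walls stand on the base, with the y-facing walls full-width and the x-facing walls fitting between their inner faces.

The open box is on the floor beside the stool on its −x side.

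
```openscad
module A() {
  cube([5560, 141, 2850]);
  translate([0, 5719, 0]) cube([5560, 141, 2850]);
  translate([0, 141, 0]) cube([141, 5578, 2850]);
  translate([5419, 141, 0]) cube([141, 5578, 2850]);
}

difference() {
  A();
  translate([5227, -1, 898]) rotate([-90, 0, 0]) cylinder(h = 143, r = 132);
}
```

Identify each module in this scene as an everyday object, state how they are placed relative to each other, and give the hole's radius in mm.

The subtracted cylinder has r = 132 mm.

A is a house frame. The house frame has a circular hole through its front wall. The hole's radius is 132 mm.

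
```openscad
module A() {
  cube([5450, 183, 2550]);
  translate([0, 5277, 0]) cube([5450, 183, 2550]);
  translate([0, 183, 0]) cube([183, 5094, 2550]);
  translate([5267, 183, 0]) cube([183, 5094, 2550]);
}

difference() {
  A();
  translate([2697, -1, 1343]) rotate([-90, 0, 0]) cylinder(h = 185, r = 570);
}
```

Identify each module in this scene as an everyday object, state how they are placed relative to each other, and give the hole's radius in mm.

The subtracted cylinder has r = 570 mm.

A is a house frame. The house frame has a circular hole through its front wall. The hole's radius is 570 mm.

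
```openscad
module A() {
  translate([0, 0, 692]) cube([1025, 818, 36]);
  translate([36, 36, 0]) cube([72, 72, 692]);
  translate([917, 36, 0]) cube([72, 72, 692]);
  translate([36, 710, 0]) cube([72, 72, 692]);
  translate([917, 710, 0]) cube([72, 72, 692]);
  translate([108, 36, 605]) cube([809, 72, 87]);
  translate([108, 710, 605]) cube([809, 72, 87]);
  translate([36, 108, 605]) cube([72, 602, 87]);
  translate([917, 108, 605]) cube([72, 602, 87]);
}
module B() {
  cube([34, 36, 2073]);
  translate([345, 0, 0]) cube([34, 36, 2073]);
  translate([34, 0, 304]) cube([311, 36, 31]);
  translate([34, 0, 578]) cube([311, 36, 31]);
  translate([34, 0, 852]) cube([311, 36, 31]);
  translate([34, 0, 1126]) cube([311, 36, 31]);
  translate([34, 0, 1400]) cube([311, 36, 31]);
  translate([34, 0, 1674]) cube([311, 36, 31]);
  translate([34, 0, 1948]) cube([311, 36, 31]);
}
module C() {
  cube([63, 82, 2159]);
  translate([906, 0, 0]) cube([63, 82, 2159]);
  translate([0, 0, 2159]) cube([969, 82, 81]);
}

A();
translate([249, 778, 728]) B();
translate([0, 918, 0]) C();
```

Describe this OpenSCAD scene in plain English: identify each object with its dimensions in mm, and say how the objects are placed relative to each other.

A is a table with a 1025×818 mm rectangular top, 36 mm thick, top surface at z = 728 mm, supported by four 72×72 mm square legs, each inset 36 mm from the nearest pair of top edges, running from the floor. Four apron rails, 72 mm thick and 87 mm tall, run between adjacent legs with their top edges flush with the underside of the top and their outer faces flush with the legs' outer faces.

B is a straight ladder. Two 34×36 mm vertical rails, 2073 mm tall, stand 379 mm apart (outside-to-outside) with their front faces coplanar on the −y side. 7 rungs, each 36 mm deep and 31 mm tall, span between the inner faces of the rails, front faces flush with the rails. The lowest rung's underside is at z = 304 mm and rungs are spaced 274 mm apart (underside to underside).

C is a rectangular door frame: two vertical jambs of 63×82 mm section, 2159 mm tall, with a clear opening 843 mm wide between their inner faces. A header 81 mm tall and 82 mm deep lies on top of the jambs and spans the full outside width.

The ladder is on top of the table. The door frame is on the floor beside the table on its +y side.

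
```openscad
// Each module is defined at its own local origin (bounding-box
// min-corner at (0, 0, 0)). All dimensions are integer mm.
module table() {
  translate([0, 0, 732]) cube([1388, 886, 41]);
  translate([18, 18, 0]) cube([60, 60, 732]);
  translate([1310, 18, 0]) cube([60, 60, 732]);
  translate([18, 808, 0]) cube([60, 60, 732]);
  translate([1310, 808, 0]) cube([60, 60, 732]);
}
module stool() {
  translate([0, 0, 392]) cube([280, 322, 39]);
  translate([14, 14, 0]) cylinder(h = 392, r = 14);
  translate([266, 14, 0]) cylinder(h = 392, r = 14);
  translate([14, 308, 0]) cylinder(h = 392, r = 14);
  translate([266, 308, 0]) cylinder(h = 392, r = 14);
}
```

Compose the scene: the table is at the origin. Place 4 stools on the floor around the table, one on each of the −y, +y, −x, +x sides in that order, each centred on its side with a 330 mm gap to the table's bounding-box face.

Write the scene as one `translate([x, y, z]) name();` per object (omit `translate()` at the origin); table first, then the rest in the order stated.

table();
translate([554, -652, 0]) stool();
translate([554, 1216, 0]) stool();
translate([-610, 282, 0]) stool();
translate([1718, 282, 0]) stool();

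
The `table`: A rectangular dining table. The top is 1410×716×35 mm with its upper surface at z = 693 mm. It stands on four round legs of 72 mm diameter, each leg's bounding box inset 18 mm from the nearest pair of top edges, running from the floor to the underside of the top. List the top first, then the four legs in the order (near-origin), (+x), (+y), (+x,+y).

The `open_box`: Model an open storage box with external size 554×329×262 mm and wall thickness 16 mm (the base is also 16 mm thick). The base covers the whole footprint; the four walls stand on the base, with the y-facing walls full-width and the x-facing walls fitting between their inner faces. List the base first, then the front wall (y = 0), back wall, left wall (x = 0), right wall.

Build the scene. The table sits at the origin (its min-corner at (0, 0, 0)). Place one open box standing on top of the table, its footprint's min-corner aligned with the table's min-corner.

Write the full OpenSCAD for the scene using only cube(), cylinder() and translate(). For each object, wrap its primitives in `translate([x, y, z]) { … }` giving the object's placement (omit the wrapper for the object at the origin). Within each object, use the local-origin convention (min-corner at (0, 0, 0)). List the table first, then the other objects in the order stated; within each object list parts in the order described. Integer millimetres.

translate([0, 0, 658]) cube([1410, 716, 35]);
translate([54, 54, 0]) cylinder(h = 658, r = 36);
translate([1356, 54, 0]) cylinder(h = 658, r = 36);
translate([54, 662, 0]) cylinder(h = 658, r = 36);
translate([1356, 662, 0]) cylinder(h = 658, r = 36);
translate([0, 0, 693]) {
  cube([554, 329, 16]);
  translate([0, 0, 16]) cube([554, 16, 246]);
  translate([0, 313, 16]) cube([554, 16, 246]);
  translate([0, 16, 16]) cube([16, 297, 246]);
  translate([538, 16, 16]) cube([16, 297, 246]);
}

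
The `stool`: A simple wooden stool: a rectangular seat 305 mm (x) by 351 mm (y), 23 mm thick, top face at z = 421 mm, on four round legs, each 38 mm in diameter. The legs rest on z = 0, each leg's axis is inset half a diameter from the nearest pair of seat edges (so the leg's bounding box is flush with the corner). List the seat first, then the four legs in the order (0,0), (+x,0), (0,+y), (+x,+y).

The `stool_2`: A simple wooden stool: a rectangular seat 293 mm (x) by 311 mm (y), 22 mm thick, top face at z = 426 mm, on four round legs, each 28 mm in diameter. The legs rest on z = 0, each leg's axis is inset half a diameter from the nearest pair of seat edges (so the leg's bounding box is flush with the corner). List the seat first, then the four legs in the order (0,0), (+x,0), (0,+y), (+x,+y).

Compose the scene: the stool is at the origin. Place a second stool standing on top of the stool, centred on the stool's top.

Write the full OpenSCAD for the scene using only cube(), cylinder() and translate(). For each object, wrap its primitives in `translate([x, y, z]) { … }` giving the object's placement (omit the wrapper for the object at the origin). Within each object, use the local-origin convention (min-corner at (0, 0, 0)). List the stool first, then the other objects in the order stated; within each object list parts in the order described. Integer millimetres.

translate([0, 0, 398]) cube([305, 351, 23]);
translate([19, 19, 0]) cylinder(h = 398, r = 19);
translate([286, 19, 0]) cylinder(h = 398, r = 19);
translate([19, 332, 0]) cylinder(h = 398, r = 19);
translate([286, 332, 0]) cylinder(h = 398, r = 19);
translate([6, 20, 421]) {
  translate([0, 0, 404]) cube([293, 311, 22]);
  translate([14, 14, 0]) cylinder(h = 404, r = 14);
  translate([279, 14, 0]) cylinder(h = 404, r = 14);
  translate([14, 297, 0]) cylinder(h = 404, r = 14);
  translate([279, 297, 0]) cylinder(h = 404, r = 14);
}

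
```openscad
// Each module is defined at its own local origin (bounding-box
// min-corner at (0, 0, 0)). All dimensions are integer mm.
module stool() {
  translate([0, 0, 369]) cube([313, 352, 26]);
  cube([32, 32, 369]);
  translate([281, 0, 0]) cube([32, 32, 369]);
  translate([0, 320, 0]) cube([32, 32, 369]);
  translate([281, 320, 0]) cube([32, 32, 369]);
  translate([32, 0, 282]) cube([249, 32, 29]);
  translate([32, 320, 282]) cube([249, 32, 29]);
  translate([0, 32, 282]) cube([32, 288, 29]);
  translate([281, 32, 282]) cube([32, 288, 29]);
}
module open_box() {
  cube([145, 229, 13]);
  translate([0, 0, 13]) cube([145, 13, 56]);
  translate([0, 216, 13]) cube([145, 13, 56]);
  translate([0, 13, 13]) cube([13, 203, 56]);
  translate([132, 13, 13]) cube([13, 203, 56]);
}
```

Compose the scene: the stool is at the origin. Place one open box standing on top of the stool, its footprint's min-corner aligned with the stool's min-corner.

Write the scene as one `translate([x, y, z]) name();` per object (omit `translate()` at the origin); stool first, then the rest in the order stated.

stool();
translate([0, 0, 395]) open_box();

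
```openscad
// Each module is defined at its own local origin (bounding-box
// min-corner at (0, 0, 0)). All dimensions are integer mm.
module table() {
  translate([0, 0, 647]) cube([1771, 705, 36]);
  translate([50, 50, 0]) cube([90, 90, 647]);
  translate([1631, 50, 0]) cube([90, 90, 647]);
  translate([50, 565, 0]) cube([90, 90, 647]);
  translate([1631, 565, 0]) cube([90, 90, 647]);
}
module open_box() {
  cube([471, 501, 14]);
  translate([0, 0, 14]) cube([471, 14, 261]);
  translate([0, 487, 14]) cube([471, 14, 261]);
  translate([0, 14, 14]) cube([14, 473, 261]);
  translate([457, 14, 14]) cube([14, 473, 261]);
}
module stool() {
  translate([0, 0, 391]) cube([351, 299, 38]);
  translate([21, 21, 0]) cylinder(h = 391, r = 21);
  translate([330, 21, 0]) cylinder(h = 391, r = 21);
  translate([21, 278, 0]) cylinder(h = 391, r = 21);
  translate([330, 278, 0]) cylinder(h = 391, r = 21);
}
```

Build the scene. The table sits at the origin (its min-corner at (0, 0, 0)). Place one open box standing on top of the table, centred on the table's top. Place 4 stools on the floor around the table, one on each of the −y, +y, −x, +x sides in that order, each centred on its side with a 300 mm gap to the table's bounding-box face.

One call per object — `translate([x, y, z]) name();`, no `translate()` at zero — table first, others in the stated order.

table();
translate([650, 102, 683]) open_box();
translate([710, -599, 0]) stool();
translate([710, 1005, 0]) stool();
translate([-651, 203, 0]) stool();
translate([2071, 203, 0]) stool();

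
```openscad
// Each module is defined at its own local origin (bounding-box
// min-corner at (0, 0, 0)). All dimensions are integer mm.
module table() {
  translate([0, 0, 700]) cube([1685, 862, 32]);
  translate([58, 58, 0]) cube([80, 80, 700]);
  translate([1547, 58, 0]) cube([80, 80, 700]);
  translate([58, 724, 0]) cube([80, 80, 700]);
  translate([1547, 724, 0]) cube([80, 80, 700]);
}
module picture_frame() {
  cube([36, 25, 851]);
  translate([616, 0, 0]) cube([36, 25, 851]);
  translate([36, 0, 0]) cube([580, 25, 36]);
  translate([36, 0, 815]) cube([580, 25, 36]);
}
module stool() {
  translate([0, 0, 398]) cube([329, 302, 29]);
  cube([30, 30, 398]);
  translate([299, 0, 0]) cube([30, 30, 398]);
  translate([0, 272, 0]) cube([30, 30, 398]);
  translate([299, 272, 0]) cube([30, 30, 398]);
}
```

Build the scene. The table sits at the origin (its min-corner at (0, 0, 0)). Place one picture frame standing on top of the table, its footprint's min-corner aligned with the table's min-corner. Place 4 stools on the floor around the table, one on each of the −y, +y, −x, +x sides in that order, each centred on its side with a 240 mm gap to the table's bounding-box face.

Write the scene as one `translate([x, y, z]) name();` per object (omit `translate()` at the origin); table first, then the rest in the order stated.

table();
translate([0, 0, 732]) picture_frame();
translate([678, -542, 0]) stool();
translate([678, 1102, 0]) stool();
translate([-569, 280, 0]) stool();
translate([1925, 280, 0]) stool();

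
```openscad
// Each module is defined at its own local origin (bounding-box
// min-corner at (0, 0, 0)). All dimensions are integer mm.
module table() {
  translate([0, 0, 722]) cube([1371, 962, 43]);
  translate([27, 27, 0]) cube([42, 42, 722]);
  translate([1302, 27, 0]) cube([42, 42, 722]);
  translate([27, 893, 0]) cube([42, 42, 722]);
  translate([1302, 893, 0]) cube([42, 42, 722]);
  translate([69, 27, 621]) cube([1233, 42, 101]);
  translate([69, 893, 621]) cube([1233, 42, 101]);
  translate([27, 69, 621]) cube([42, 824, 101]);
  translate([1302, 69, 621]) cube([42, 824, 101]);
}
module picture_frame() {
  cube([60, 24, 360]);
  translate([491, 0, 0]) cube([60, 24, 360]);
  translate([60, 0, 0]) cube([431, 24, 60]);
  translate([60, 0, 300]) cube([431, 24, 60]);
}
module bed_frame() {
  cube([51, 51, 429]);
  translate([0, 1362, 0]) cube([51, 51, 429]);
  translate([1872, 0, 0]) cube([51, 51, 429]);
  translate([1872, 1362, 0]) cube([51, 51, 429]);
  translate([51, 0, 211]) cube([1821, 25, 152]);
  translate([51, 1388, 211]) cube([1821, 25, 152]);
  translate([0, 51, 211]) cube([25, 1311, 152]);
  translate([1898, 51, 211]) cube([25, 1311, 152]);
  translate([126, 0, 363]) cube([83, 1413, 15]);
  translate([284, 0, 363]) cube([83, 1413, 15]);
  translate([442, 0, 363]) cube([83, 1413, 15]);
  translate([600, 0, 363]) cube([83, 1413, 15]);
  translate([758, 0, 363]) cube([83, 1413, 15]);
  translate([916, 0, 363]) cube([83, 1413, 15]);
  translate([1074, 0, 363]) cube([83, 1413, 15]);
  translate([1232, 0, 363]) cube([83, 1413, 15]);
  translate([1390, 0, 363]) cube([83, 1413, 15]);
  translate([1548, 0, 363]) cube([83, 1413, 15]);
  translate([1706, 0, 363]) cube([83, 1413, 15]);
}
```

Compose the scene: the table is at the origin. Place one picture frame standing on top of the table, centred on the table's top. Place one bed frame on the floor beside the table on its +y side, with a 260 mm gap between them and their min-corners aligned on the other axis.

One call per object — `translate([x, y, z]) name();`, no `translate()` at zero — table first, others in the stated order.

table();
translate([410, 469, 765]) picture_frame();
translate([0, 1222, 0]) bed_frame();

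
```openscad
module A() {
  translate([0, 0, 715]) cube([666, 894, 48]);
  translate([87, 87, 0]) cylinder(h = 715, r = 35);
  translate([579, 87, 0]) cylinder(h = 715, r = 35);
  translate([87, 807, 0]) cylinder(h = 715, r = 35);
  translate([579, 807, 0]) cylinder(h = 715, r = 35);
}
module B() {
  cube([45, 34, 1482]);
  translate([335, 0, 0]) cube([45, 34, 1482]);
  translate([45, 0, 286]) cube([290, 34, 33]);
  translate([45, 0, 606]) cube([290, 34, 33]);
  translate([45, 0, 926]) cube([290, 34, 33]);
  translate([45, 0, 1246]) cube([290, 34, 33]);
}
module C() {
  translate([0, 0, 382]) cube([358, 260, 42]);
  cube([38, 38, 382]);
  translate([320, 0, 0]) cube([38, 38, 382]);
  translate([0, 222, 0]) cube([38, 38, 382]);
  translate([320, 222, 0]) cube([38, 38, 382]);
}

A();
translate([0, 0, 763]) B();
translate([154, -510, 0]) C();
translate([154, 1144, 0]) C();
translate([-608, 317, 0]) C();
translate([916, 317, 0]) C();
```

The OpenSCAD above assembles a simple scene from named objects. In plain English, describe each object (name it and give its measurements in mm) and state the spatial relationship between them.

A is a table with a 666×894 mm rectangular top, 48 mm thick, top surface at z = 763 mm, supported by four round legs of 70 mm diameter, each leg's bounding box inset 52 mm from the nearest pair of top edges, running from the floor.

B is a straight ladder. Two 45×34 mm vertical rails, 1482 mm tall, stand 380 mm apart (outside-to-outside) with their front faces coplanar on the −y side. 4 rungs, each 34 mm deep and 33 mm tall, span between the inner faces of the rails, front faces flush with the rails. The lowest rung's underside is at z = 286 mm and rungs are spaced 320 mm apart (underside to underside).

C is a four-legged stool. The seat is a 358×260×42 mm slab whose top surface is at z = 424 mm; four square legs, each 38×38 mm in cross-section, run from the floor (z = 0) to the underside of the seat, each flush with a corner of the seat.

The ladder is on top of the table. Four stools sit around the table at the −y, +y, −x, +x sides.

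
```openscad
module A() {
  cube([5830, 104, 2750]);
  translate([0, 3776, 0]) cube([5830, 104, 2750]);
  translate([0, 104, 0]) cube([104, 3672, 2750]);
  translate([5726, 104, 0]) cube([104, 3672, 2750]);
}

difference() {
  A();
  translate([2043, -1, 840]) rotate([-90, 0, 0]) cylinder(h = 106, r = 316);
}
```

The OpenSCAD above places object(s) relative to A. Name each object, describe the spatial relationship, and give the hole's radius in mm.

The subtracted cylinder has r = 316 mm.

A is a house frame. The house frame has a circular hole through its front wall. The hole's radius is 316 mm.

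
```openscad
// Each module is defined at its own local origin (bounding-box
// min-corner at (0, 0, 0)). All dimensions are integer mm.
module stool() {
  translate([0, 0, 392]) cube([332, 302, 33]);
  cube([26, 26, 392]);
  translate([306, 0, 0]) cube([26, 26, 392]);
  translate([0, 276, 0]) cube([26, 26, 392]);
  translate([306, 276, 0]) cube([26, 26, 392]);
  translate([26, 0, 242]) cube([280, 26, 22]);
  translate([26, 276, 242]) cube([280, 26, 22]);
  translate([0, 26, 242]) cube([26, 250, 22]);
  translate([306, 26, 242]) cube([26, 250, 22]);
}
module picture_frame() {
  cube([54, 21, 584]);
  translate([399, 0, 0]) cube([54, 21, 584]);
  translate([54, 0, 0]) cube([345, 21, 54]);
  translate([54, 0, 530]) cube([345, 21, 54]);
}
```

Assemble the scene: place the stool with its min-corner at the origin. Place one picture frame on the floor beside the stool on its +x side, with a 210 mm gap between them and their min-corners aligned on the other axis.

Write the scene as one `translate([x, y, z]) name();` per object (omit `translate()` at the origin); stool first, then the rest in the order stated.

stool();
translate([542, 0, 0]) picture_frame();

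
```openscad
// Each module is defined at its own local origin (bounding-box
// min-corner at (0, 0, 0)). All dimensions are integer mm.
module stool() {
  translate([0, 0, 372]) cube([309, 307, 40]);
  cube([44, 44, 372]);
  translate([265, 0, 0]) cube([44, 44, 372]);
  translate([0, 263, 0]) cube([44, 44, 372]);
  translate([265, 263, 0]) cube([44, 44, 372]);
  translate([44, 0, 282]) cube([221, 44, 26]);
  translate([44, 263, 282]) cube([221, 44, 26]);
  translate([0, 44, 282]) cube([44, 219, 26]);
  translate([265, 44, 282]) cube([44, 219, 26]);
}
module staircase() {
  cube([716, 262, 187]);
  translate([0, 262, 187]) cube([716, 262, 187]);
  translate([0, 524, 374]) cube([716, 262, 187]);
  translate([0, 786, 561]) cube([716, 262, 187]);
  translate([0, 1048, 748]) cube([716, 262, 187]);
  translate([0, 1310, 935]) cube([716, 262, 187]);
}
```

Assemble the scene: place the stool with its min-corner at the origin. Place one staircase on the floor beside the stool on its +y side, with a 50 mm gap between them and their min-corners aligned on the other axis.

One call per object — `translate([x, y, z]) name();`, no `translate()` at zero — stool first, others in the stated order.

stool();
translate([0, 357, 0]) staircase();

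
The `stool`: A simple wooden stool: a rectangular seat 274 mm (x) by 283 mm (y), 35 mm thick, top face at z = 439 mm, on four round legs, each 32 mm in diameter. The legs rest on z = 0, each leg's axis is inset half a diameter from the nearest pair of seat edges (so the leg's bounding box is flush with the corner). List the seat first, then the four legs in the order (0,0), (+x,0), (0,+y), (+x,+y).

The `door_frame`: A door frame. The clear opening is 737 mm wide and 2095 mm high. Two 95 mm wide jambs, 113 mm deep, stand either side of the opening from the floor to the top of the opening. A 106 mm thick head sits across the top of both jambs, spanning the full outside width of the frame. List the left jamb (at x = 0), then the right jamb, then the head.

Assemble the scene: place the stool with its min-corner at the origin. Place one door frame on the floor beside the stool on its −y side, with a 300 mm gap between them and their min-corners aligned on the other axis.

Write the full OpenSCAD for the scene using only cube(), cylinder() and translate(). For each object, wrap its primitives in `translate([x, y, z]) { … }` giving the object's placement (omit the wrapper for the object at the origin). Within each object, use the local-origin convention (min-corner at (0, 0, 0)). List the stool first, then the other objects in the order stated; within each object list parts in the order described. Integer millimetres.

translate([0, 0, 404]) cube([274, 283, 35]);
translate([16, 16, 0]) cylinder(h = 404, r = 16);
translate([258, 16, 0]) cylinder(h = 404, r = 16);
translate([16, 267, 0]) cylinder(h = 404, r = 16);
translate([258, 267, 0]) cylinder(h = 404, r = 16);
translate([0, -413, 0]) {
  cube([95, 113, 2095]);
  translate([832, 0, 0]) cube([95, 113, 2095]);
  translate([0, 0, 2095]) cube([927, 113, 106]);
}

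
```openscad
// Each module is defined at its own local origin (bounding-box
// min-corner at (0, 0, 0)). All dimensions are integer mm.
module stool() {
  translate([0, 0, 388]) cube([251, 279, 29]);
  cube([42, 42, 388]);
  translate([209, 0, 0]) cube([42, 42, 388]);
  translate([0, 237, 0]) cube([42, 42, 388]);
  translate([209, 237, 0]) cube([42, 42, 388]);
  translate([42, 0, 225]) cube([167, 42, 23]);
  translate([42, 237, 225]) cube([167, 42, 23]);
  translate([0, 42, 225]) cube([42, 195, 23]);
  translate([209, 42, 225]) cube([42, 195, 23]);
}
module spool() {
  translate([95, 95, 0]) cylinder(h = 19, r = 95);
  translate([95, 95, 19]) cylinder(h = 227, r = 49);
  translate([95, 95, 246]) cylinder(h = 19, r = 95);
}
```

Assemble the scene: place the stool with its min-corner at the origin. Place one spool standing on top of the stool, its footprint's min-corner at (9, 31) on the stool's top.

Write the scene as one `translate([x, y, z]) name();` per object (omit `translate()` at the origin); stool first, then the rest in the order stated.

stool();
translate([9, 31, 417]) spool();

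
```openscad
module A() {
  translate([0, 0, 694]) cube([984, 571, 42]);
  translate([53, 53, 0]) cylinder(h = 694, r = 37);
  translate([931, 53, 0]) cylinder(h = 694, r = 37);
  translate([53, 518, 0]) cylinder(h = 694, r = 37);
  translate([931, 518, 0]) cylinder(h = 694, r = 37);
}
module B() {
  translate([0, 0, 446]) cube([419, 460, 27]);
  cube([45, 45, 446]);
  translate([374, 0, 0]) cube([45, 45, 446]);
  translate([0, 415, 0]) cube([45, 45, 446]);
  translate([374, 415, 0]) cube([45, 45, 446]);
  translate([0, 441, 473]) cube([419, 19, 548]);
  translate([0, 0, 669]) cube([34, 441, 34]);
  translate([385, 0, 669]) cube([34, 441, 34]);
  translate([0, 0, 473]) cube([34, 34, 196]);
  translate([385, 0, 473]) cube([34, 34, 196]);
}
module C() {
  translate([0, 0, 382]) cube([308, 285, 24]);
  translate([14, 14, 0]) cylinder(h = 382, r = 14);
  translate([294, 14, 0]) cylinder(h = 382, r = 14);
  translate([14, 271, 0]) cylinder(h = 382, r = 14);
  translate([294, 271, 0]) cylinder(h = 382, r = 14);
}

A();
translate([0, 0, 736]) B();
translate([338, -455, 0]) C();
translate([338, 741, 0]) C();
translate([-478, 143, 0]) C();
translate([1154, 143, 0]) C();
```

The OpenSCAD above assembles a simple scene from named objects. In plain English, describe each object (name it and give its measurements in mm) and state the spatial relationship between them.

A is a table: top 984 mm (x) × 571 mm (y), 42 mm thick, upper face at z = 736 mm, on four round legs of 74 mm diameter, each leg's bounding box inset 16 mm from the nearest pair of top edges, running from z = 0 to the bottom of the top.

B is a chair: 419×460 mm seat, 27 mm thick, top at z = 473 mm, on four 45 mm square corner legs flush with the seat edges. A 19 mm thick backrest slab spans the full seat width, extending 548 mm above the seat top, its back face flush with the seat's +y edge. Two armrests of 34×34 mm section run along each side from the seat's front edge to the front of the backrest, top faces 230 mm above the seat top and outer faces flush with the seat's x-edges; a 34×34 mm post under the front of each armrest stands on the seat at the front corner.

C is a simple wooden stool: a rectangular seat 308 mm (x) by 285 mm (y), 24 mm thick, top face at z = 406 mm, on four round legs, each 28 mm in diameter. The legs rest on z = 0, each leg's axis is inset half a diameter from the nearest pair of seat edges (so the leg's bounding box is flush with the corner).

The chair is on top of the table. Four stools sit around the table at the −y, +y, −x, +x sides.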